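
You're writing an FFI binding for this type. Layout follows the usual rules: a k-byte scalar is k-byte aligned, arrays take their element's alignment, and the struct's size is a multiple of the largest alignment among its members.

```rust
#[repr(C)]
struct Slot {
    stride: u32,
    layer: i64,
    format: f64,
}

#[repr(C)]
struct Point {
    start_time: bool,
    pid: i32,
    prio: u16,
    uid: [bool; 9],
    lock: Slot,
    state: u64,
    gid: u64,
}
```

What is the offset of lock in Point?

24

Slot: stride at 0 (size 4, align 4) → ends 4; pad 4 to align 8 for layer; layer at 8 (size 8, align 8) → ends 16; format at 16 (size 8, align 8) → ends 24; total 24 bytes, alignment 8
start_time at 0 (size 1, align 1) → ends 1
pad 3 to align 4 for pid
pid at 4 (size 4, align 4) → ends 8
prio at 8 (size 2, align 2) → ends 10
uid at 10 (size 9, align 1) → ends 19
pad 5 to align 8 for lock
lock at 24 (size 24, align 8) → ends 48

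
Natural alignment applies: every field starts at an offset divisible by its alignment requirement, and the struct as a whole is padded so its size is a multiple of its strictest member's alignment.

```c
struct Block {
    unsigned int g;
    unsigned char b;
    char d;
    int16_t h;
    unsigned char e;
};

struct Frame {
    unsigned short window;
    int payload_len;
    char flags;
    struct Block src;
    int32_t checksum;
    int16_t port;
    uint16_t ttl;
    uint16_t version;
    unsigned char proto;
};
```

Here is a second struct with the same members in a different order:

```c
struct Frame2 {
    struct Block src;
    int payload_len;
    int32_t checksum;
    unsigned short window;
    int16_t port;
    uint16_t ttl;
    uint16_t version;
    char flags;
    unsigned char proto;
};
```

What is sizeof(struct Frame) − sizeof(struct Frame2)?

Block: g at 0 (size 4, align 4) → ends 4; b at 4 (size 1, align 1) → ends 5; d at 5 (size 1, align 1) → ends 6; h at 6 (size 2, align 2) → ends 8; e at 8 (size 1, align 1) → ends 9; tail pad 3 to reach multiple of 4; total 12 bytes, alignment 4
window at 0 (size 2, align 2) → ends 2
pad 2 to align 4 for payload_len
payload_len at 4 (size 4, align 4) → ends 8
flags at 8 (size 1, align 1) → ends 9
pad 3 to align 4 for src
src at 12 (size 12, align 4) → ends 24
checksum at 24 (size 4, align 4) → ends 28
port at 28 (size 2, align 2) → ends 30
ttl at 30 (size 2, align 2) → ends 32
version at 32 (size 2, align 2) → ends 34
proto at 34 (size 1, align 1) → ends 35
tail pad 1 to reach multiple of 4
total 36 bytes, alignment 4
— Frame2 —
src at 0 (size 12, align 4) → ends 12
payload_len at 12 (size 4, align 4) → ends 16
checksum at 16 (size 4, align 4) → ends 20
window at 20 (size 2, align 2) → ends 22
port at 22 (size 2, align 2) → ends 24
ttl at 24 (size 2, align 2) → ends 26
version at 26 (size 2, align 2) → ends 28
flags at 28 (size 1, align 1) → ends 29
proto at 29 (size 1, align 1) → ends 30
tail pad 2 to reach multiple of 4
total 32 bytes, alignment 4
36 − 32 = 4

4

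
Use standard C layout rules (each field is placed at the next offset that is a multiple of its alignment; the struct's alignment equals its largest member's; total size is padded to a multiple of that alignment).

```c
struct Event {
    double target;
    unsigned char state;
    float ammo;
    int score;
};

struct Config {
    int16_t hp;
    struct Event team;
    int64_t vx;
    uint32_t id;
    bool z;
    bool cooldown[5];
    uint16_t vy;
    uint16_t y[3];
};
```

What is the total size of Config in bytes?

64

Event: 0..8  target  (8B, 8-aligned); 8..9  state  (1B, 1-aligned); 9..12  -- padding (3B); 12..16  ammo  (4B, 4-aligned); 16..20  score  (4B, 4-aligned); 20..24  -- tail padding (4B); sizeof = 24, alignof = 8
0..2  hp  (2B, 2-aligned)
2..8  -- padding (6B)
8..32  team  (24B, 8-aligned)
32..40  vx  (8B, 8-aligned)
40..44  id  (4B, 4-aligned)
44..45  z  (1B, 1-aligned)
45..50  cooldown  (5B, 1-aligned)
50..52  vy  (2B, 2-aligned)
52..58  y  (6B, 2-aligned)
58..64  -- tail padding (6B)
sizeof = 64, alignof = 8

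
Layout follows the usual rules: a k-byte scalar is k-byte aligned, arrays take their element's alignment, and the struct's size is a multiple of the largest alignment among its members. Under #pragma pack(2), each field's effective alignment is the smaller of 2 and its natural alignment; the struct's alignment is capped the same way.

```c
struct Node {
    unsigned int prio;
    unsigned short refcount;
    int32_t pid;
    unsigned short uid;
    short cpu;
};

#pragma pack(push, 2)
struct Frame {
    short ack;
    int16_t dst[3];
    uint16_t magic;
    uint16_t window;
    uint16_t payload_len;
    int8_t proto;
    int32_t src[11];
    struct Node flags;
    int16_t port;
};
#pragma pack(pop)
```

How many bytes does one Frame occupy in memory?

Node: prio at 0 (size 4, align 4) → ends 4; refcount at 4 (size 2, align 2) → ends 6; pad 2 to align 4 for pid; pid at 8 (size 4, align 4) → ends 12; uid at 12 (size 2, align 2) → ends 14; cpu at 14 (size 2, align 2) → ends 16; total 16 bytes, alignment 4
ack at 0 (size 2, align 2) → ends 2
dst at 2 (size 6, align 2) → ends 8
magic at 8 (size 2, align 2) → ends 10
window at 10 (size 2, align 2) → ends 12
payload_len at 12 (size 2, align 2) → ends 14
proto at 14 (size 1, align 1) → ends 15
pad 1 to align 2 for src
src at 16 (size 44, align 2) → ends 60
flags at 60 (size 16, align 2) → ends 76
port at 76 (size 2, align 2) → ends 78
total 78 bytes, alignment 2

78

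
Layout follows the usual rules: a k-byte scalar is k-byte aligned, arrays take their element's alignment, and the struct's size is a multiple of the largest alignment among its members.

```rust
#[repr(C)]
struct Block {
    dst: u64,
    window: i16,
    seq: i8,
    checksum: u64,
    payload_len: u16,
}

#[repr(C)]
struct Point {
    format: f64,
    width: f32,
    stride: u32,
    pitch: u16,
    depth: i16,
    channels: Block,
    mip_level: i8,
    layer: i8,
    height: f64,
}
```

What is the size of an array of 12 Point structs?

Block: dst at 0 (size 8, align 8) → ends 8; window at 8 (size 2, align 2) → ends 10; seq at 10 (size 1, align 1) → ends 11; pad 5 to align 8 for checksum; checksum at 16 (size 8, align 8) → ends 24; payload_len at 24 (size 2, align 2) → ends 26; tail pad 6 to reach multiple of 8; total 32 bytes, alignment 8
format at 0 (size 8, align 8) → ends 8
width at 8 (size 4, align 4) → ends 12
stride at 12 (size 4, align 4) → ends 16
pitch at 16 (size 2, align 2) → ends 18
depth at 18 (size 2, align 2) → ends 20
pad 4 to align 8 for channels
channels at 24 (size 32, align 8) → ends 56
mip_level at 56 (size 1, align 1) → ends 57
layer at 57 (size 1, align 1) → ends 58
pad 6 to align 8 for height
height at 64 (size 8, align 8) → ends 72
total 72 bytes, alignment 8
array of 12: 12 × 72 = 864

864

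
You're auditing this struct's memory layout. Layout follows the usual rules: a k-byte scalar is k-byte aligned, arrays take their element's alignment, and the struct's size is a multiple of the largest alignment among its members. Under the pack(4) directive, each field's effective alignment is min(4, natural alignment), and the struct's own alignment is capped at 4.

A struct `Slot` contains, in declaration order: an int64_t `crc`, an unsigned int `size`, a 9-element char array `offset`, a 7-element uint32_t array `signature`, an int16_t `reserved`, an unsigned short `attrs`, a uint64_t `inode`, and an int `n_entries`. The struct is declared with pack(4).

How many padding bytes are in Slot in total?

3

@0: crc [8B, align 4] → 8
@8: size [4B, align 4] → 12
@12: offset [9B, align 1] → 21
+3 pad (align 4)
@24: signature [28B, align 4] → 52
@52: reserved [2B, align 2] → 54
@54: attrs [2B, align 2] → 56
@56: inode [8B, align 4] → 64
@64: n_entries [4B, align 4] → 68
size 68, align 4
data bytes 65, size 68 → padding 3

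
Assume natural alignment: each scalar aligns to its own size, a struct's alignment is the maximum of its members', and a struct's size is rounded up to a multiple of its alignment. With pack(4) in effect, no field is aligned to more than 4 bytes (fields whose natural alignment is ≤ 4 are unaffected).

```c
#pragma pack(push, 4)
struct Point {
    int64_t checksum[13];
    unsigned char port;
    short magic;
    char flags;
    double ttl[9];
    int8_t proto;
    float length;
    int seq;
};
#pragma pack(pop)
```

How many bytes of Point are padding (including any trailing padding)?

7

@0: checksum [104B, align 4] → 104
@104: port [1B, align 1] → 105
+1 pad (align 2)
@106: magic [2B, align 2] → 108
@108: flags [1B, align 1] → 109
+3 pad (align 4)
@112: ttl [72B, align 4] → 184
@184: proto [1B, align 1] → 185
+3 pad (align 4)
@188: length [4B, align 4] → 192
@192: seq [4B, align 4] → 196
size 196, align 4
data bytes 189, size 196 → padding 7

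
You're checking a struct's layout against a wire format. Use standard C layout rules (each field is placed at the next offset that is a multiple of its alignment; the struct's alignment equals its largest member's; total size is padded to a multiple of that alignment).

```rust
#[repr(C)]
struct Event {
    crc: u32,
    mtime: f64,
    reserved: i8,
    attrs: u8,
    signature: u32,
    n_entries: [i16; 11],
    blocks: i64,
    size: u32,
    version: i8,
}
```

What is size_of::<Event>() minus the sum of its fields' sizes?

11

0..4  crc  (4B, 4-aligned)
4..8  -- padding (4B)
8..16  mtime  (8B, 8-aligned)
16..17  reserved  (1B, 1-aligned)
17..18  attrs  (1B, 1-aligned)
18..20  -- padding (2B)
20..24  signature  (4B, 4-aligned)
24..46  n_entries  (22B, 2-aligned)
46..48  -- padding (2B)
48..56  blocks  (8B, 8-aligned)
56..60  size  (4B, 4-aligned)
60..61  version  (1B, 1-aligned)
61..64  -- tail padding (3B)
sizeof = 64, alignof = 8
data bytes 53, size 64 → padding 11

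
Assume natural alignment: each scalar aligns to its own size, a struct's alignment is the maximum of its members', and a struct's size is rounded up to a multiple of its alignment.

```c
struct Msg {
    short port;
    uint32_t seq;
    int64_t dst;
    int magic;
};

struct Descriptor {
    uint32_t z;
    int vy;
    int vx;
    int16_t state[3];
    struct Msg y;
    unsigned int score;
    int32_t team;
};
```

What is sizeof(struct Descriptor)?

Msg: 0..2  port  (2B, 2-aligned); 2..4  -- padding (2B); 4..8  seq  (4B, 4-aligned); 8..16  dst  (8B, 8-aligned); 16..20  magic  (4B, 4-aligned); 20..24  -- tail padding (4B); sizeof = 24, alignof = 8
0..4  z  (4B, 4-aligned)
4..8  vy  (4B, 4-aligned)
8..12  vx  (4B, 4-aligned)
12..18  state  (6B, 2-aligned)
18..24  -- padding (6B)
24..48  y  (24B, 8-aligned)
48..52  score  (4B, 4-aligned)
52..56  team  (4B, 4-aligned)
sizeof = 56, alignof = 8

56 bytes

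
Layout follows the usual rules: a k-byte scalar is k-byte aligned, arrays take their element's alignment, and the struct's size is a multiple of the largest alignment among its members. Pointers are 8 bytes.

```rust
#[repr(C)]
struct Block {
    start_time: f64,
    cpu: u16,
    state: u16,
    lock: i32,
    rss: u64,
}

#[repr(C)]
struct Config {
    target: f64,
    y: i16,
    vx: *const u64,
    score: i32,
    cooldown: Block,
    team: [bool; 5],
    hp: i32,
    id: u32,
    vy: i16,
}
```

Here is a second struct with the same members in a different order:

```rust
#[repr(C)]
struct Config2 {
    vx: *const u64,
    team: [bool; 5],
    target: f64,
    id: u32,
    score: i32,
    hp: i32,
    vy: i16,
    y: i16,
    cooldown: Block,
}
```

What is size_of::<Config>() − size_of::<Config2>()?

Block: 0..8  start_time  (8B, 8-aligned); 8..10  cpu  (2B, 2-aligned); 10..12  state  (2B, 2-aligned); 12..16  lock  (4B, 4-aligned); 16..24  rss  (8B, 8-aligned); sizeof = 24, alignof = 8
0..8  target  (8B, 8-aligned)
8..10  y  (2B, 2-aligned)
10..16  -- padding (6B)
16..24  vx  (8B, 8-aligned)
24..28  score  (4B, 4-aligned)
28..32  -- padding (4B)
32..56  cooldown  (24B, 8-aligned)
56..61  team  (5B, 1-aligned)
61..64  -- padding (3B)
64..68  hp  (4B, 4-aligned)
68..72  id  (4B, 4-aligned)
72..74  vy  (2B, 2-aligned)
74..80  -- tail padding (6B)
sizeof = 80, alignof = 8
— Config2 —
0..8  vx  (8B, 8-aligned)
8..13  team  (5B, 1-aligned)
13..16  -- padding (3B)
16..24  target  (8B, 8-aligned)
24..28  id  (4B, 4-aligned)
28..32  score  (4B, 4-aligned)
32..36  hp  (4B, 4-aligned)
36..38  vy  (2B, 2-aligned)
38..40  y  (2B, 2-aligned)
40..64  cooldown  (24B, 8-aligned)
sizeof = 64, alignof = 8
80 − 64 = 16

16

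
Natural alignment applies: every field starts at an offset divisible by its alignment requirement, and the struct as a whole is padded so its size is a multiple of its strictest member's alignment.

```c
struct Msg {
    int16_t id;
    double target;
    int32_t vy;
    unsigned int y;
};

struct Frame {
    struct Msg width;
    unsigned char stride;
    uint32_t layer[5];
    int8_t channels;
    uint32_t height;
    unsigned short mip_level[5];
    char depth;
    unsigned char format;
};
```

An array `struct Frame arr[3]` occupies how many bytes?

Msg: id at 0 (size 2, align 2) → ends 2; pad 6 to align 8 for target; target at 8 (size 8, align 8) → ends 16; vy at 16 (size 4, align 4) → ends 20; y at 20 (size 4, align 4) → ends 24; total 24 bytes, alignment 8
width at 0 (size 24, align 8) → ends 24
stride at 24 (size 1, align 1) → ends 25
pad 3 to align 4 for layer
layer at 28 (size 20, align 4) → ends 48
channels at 48 (size 1, align 1) → ends 49
pad 3 to align 4 for height
height at 52 (size 4, align 4) → ends 56
mip_level at 56 (size 10, align 2) → ends 66
depth at 66 (size 1, align 1) → ends 67
format at 67 (size 1, align 1) → ends 68
tail pad 4 to reach multiple of 8
total 72 bytes, alignment 8
array of 3: 3 × 72 = 216

216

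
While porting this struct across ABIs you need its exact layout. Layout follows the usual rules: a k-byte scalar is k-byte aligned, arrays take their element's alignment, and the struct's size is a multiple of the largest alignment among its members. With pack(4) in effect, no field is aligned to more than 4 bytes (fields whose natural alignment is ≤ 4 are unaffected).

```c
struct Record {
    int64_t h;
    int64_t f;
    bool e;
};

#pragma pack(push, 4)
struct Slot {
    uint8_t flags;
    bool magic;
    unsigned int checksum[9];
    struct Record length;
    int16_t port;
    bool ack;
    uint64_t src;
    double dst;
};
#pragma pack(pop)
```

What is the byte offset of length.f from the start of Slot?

48

Record: h at 0 (size 8, align 8) → ends 8; f at 8 (size 8, align 8) → ends 16; e at 16 (size 1, align 1) → ends 17; tail pad 7 to reach multiple of 8; total 24 bytes, alignment 8
flags at 0 (size 1, align 1) → ends 1
magic at 1 (size 1, align 1) → ends 2
pad 2 to align 4 for checksum
checksum at 4 (size 36, align 4) → ends 40
length at 40 (size 24, align 4) → ends 64
within Record: f at 8
40 + 8 = 48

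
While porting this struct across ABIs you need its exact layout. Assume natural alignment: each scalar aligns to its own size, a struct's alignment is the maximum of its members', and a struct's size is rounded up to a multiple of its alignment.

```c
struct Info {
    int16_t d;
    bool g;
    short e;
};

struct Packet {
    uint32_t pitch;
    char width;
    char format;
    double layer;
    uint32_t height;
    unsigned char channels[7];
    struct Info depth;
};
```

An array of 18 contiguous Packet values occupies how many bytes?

720

Info: @0: d [2B, align 2] → 2; @2: g [1B, align 1] → 3; +1 pad (align 2); @4: e [2B, align 2] → 6; size 6, align 2
@0: pitch [4B, align 4] → 4
@4: width [1B, align 1] → 5
@5: format [1B, align 1] → 6
+2 pad (align 8)
@8: layer [8B, align 8] → 16
@16: height [4B, align 4] → 20
@20: channels [7B, align 1] → 27
+1 pad (align 2)
@28: depth [6B, align 2] → 34
+6 tail pad (align 8)
size 40, align 8
array of 18: 18 × 40 = 720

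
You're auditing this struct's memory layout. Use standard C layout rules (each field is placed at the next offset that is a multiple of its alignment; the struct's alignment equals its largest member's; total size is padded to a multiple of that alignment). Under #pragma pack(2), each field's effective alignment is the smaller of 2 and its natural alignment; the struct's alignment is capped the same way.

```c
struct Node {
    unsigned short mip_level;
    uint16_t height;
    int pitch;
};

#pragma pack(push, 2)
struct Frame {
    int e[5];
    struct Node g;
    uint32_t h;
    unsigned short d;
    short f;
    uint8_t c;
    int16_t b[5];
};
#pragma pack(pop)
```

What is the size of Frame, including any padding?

48

Node: @0: mip_level [2B, align 2] → 2; @2: height [2B, align 2] → 4; @4: pitch [4B, align 4] → 8; size 8, align 4
@0: e [20B, align 2] → 20
@20: g [8B, align 2] → 28
@28: h [4B, align 2] → 32
@32: d [2B, align 2] → 34
@34: f [2B, align 2] → 36
@36: c [1B, align 1] → 37
+1 pad (align 2)
@38: b [10B, align 2] → 48
size 48, align 2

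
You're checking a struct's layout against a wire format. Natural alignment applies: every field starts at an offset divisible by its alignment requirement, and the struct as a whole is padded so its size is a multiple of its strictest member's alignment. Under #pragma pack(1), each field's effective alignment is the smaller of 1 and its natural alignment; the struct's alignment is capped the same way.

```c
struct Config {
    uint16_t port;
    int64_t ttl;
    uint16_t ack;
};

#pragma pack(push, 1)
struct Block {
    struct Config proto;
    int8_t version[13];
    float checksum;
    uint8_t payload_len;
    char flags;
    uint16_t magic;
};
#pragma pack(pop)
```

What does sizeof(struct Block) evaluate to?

Config: @0: port [2B, align 2] → 2; +6 pad (align 8); @8: ttl [8B, align 8] → 16; @16: ack [2B, align 2] → 18; +6 tail pad (align 8); size 24, align 8
@0: proto [24B, align 1] → 24
@24: version [13B, align 1] → 37
@37: checksum [4B, align 1] → 41
@41: payload_len [1B, align 1] → 42
@42: flags [1B, align 1] → 43
@43: magic [2B, align 1] → 45
size 45, align 1

45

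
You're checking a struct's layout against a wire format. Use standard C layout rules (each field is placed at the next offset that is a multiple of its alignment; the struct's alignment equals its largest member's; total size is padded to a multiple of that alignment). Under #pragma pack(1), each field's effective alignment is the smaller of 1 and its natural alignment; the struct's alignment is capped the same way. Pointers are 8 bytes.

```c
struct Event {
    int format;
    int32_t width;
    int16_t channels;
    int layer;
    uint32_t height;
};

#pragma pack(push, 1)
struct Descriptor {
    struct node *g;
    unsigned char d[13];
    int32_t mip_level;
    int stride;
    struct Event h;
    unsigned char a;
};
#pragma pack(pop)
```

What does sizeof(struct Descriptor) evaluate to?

50

Event: @0: format [4B, align 4] → 4; @4: width [4B, align 4] → 8; @8: channels [2B, align 2] → 10; +2 pad (align 4); @12: layer [4B, align 4] → 16; @16: height [4B, align 4] → 20; size 20, align 4
@0: g [8B, align 1] → 8
@8: d [13B, align 1] → 21
@21: mip_level [4B, align 1] → 25
@25: stride [4B, align 1] → 29
@29: h [20B, align 1] → 49
@49: a [1B, align 1] → 50
size 50, align 1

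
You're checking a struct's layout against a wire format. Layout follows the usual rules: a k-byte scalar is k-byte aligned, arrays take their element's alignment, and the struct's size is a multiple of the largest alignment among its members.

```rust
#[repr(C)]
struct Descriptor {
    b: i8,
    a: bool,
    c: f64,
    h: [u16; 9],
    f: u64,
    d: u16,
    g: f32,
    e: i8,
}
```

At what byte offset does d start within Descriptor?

b at 0 (size 1, align 1) → ends 1
a at 1 (size 1, align 1) → ends 2
pad 6 to align 8 for c
c at 8 (size 8, align 8) → ends 16
h at 16 (size 18, align 2) → ends 34
pad 6 to align 8 for f
f at 40 (size 8, align 8) → ends 48
d at 48 (size 2, align 2) → ends 50

48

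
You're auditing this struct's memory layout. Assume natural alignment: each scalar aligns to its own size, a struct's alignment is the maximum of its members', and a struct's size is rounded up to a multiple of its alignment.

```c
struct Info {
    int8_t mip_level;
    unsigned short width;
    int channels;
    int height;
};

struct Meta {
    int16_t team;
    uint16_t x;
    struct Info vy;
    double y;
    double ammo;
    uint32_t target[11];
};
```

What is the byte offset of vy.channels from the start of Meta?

Info: 0..1  mip_level  (1B, 1-aligned); 1..2  -- padding (1B); 2..4  width  (2B, 2-aligned); 4..8  channels  (4B, 4-aligned); 8..12  height  (4B, 4-aligned); sizeof = 12, alignof = 4
0..2  team  (2B, 2-aligned)
2..4  x  (2B, 2-aligned)
4..16  vy  (12B, 4-aligned)
within Info: channels at 4
4 + 4 = 8

8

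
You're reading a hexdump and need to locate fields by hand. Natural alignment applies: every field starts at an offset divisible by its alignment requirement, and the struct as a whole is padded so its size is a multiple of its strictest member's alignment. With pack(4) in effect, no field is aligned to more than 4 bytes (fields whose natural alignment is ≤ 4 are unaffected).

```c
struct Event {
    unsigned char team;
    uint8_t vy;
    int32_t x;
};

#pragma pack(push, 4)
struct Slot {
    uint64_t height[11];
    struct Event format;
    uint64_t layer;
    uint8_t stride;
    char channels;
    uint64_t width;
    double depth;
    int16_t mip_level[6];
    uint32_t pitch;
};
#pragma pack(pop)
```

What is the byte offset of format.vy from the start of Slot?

Event: @0: team [1B, align 1] → 1; @1: vy [1B, align 1] → 2; +2 pad (align 4); @4: x [4B, align 4] → 8; size 8, align 4
@0: height [88B, align 4] → 88
@88: format [8B, align 4] → 96
within Event: vy at 1
88 + 1 = 89

89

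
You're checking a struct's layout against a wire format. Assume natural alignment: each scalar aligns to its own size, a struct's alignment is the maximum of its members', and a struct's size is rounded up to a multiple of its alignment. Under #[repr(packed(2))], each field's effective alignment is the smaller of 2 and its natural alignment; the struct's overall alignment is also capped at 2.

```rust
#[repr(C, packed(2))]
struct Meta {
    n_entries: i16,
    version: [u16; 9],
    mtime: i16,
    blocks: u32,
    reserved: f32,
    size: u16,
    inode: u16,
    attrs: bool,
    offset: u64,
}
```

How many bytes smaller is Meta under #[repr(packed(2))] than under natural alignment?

4

natural layout:
  n_entries at 0 (size 2, align 2) → ends 2
  version at 2 (size 18, align 2) → ends 20
  mtime at 20 (size 2, align 2) → ends 22
  pad 2 to align 4 for blocks
  blocks at 24 (size 4, align 4) → ends 28
  reserved at 28 (size 4, align 4) → ends 32
  size at 32 (size 2, align 2) → ends 34
  inode at 34 (size 2, align 2) → ends 36
  attrs at 36 (size 1, align 1) → ends 37
  pad 3 to align 8 for offset
  offset at 40 (size 8, align 8) → ends 48
  total 48 bytes, alignment 8
packed(2) layout:
  n_entries at 0 (size 2, align 2) → ends 2
  version at 2 (size 18, align 2) → ends 20
  mtime at 20 (size 2, align 2) → ends 22
  blocks at 22 (size 4, align 2) → ends 26
  reserved at 26 (size 4, align 2) → ends 30
  size at 30 (size 2, align 2) → ends 32
  inode at 32 (size 2, align 2) → ends 34
  attrs at 34 (size 1, align 1) → ends 35
  pad 1 to align 2 for offset
  offset at 36 (size 8, align 2) → ends 44
  total 44 bytes, alignment 2
48 − 44 = 4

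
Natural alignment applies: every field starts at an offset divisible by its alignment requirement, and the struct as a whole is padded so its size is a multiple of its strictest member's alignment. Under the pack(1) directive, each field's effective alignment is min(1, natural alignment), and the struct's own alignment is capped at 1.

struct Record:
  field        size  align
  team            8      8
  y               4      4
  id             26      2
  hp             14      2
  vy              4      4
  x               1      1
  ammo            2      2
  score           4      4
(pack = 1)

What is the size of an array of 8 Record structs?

504

team at 0 (size 8, align 1) → ends 8
y at 8 (size 4, align 1) → ends 12
id at 12 (size 26, align 1) → ends 38
hp at 38 (size 14, align 1) → ends 52
vy at 52 (size 4, align 1) → ends 56
x at 56 (size 1, align 1) → ends 57
ammo at 57 (size 2, align 1) → ends 59
score at 59 (size 4, align 1) → ends 63
total 63 bytes, alignment 1
array of 8: 8 × 63 = 504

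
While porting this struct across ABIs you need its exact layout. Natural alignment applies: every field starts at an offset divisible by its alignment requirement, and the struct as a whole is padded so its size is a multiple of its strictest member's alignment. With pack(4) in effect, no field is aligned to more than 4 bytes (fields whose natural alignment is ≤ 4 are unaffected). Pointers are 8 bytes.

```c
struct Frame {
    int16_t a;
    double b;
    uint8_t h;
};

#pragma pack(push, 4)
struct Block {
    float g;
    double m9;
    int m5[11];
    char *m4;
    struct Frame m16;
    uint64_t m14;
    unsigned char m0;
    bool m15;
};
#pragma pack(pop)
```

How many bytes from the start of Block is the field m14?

88

Frame: 0..2  a  (2B, 2-aligned); 2..8  -- padding (6B); 8..16  b  (8B, 8-aligned); 16..17  h  (1B, 1-aligned); 17..24  -- tail padding (7B); sizeof = 24, alignof = 8
0..4  g  (4B, 4-aligned)
4..12  m9  (8B, 4-aligned)
12..56  m5  (44B, 4-aligned)
56..64  m4  (8B, 4-aligned)
64..88  m16  (24B, 4-aligned)
88..96  m14  (8B, 4-aligned)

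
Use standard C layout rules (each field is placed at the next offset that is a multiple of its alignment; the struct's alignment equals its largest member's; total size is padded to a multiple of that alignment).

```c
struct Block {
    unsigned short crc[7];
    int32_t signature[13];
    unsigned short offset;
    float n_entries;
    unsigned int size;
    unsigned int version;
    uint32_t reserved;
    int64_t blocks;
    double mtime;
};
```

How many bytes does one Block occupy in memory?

0..14  crc  (14B, 2-aligned)
14..16  -- padding (2B)
16..68  signature  (52B, 4-aligned)
68..70  offset  (2B, 2-aligned)
70..72  -- padding (2B)
72..76  n_entries  (4B, 4-aligned)
76..80  size  (4B, 4-aligned)
80..84  version  (4B, 4-aligned)
84..88  reserved  (4B, 4-aligned)
88..96  blocks  (8B, 8-aligned)
96..104  mtime  (8B, 8-aligned)
sizeof = 104, alignof = 8

104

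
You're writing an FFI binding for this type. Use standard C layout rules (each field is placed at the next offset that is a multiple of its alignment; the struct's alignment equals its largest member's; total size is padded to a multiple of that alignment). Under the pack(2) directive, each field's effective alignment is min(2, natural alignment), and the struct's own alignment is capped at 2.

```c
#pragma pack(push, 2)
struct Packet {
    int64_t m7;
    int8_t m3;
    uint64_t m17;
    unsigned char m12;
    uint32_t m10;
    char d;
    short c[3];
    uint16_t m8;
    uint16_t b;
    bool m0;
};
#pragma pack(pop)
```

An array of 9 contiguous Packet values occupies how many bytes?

@0: m7 [8B, align 2] → 8
@8: m3 [1B, align 1] → 9
+1 pad (align 2)
@10: m17 [8B, align 2] → 18
@18: m12 [1B, align 1] → 19
+1 pad (align 2)
@20: m10 [4B, align 2] → 24
@24: d [1B, align 1] → 25
+1 pad (align 2)
@26: c [6B, align 2] → 32
@32: m8 [2B, align 2] → 34
@34: b [2B, align 2] → 36
@36: m0 [1B, align 1] → 37
+1 tail pad (align 2)
size 38, align 2
array of 9: 9 × 38 = 342

342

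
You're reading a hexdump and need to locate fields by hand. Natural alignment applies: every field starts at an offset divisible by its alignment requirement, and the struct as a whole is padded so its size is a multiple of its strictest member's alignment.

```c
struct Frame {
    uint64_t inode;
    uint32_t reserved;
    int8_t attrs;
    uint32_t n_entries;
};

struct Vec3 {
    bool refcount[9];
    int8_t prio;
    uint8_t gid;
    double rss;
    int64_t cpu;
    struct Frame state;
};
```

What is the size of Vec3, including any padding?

56

Frame: inode at 0 (size 8, align 8) → ends 8; reserved at 8 (size 4, align 4) → ends 12; attrs at 12 (size 1, align 1) → ends 13; pad 3 to align 4 for n_entries; n_entries at 16 (size 4, align 4) → ends 20; tail pad 4 to reach multiple of 8; total 24 bytes, alignment 8
refcount at 0 (size 9, align 1) → ends 9
prio at 9 (size 1, align 1) → ends 10
gid at 10 (size 1, align 1) → ends 11
pad 5 to align 8 for rss
rss at 16 (size 8, align 8) → ends 24
cpu at 24 (size 8, align 8) → ends 32
state at 32 (size 24, align 8) → ends 56
total 56 bytes, alignment 8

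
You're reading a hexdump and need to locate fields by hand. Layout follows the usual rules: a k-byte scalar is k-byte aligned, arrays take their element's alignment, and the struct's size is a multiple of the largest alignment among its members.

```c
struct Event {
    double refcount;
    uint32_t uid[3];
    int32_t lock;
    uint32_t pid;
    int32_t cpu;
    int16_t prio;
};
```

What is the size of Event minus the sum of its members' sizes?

@0: refcount [8B, align 8] → 8
@8: uid [12B, align 4] → 20
@20: lock [4B, align 4] → 24
@24: pid [4B, align 4] → 28
@28: cpu [4B, align 4] → 32
@32: prio [2B, align 2] → 34
+6 tail pad (align 8)
size 40, align 8
data bytes 34, size 40 → padding 6

6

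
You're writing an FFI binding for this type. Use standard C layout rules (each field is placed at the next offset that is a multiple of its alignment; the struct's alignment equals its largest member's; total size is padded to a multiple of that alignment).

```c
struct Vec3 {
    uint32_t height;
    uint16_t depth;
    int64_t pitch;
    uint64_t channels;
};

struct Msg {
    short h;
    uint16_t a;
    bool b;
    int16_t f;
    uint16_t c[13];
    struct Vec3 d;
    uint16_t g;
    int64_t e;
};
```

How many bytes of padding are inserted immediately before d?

6

Vec3: height at 0 (size 4, align 4) → ends 4; depth at 4 (size 2, align 2) → ends 6; pad 2 to align 8 for pitch; pitch at 8 (size 8, align 8) → ends 16; channels at 16 (size 8, align 8) → ends 24; total 24 bytes, alignment 8
h at 0 (size 2, align 2) → ends 2
a at 2 (size 2, align 2) → ends 4
b at 4 (size 1, align 1) → ends 5
pad 1 to align 2 for f
f at 6 (size 2, align 2) → ends 8
c at 8 (size 26, align 2) → ends 34
pad 6 to align 8 for d
d at 40 (size 24, align 8) → ends 64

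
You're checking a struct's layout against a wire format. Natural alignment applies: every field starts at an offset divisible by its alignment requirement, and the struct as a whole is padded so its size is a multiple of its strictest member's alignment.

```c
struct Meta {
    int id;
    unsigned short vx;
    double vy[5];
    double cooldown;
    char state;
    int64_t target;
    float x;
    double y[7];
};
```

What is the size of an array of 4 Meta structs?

544

0..4  id  (4B, 4-aligned)
4..6  vx  (2B, 2-aligned)
6..8  -- padding (2B)
8..48  vy  (40B, 8-aligned)
48..56  cooldown  (8B, 8-aligned)
56..57  state  (1B, 1-aligned)
57..64  -- padding (7B)
64..72  target  (8B, 8-aligned)
72..76  x  (4B, 4-aligned)
76..80  -- padding (4B)
80..136  y  (56B, 8-aligned)
sizeof = 136, alignof = 8
array of 4: 4 × 136 = 544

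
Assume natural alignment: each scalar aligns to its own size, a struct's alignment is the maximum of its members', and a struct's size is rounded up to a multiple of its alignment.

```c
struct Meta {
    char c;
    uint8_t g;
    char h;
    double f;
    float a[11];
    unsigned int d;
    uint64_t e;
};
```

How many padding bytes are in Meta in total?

c at 0 (size 1, align 1) → ends 1
g at 1 (size 1, align 1) → ends 2
h at 2 (size 1, align 1) → ends 3
pad 5 to align 8 for f
f at 8 (size 8, align 8) → ends 16
a at 16 (size 44, align 4) → ends 60
d at 60 (size 4, align 4) → ends 64
e at 64 (size 8, align 8) → ends 72
total 72 bytes, alignment 8
data bytes 67, size 72 → padding 5

5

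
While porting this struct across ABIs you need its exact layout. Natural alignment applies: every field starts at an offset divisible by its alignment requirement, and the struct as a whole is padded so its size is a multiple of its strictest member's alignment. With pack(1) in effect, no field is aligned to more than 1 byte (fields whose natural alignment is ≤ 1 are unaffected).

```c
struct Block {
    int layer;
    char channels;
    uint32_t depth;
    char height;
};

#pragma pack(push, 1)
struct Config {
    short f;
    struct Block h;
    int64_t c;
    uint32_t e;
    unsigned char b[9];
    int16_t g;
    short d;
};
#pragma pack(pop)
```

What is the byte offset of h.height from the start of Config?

Block: @0: layer [4B, align 4] → 4; @4: channels [1B, align 1] → 5; +3 pad (align 4); @8: depth [4B, align 4] → 12; @12: height [1B, align 1] → 13; +3 tail pad (align 4); size 16, align 4
@0: f [2B, align 1] → 2
@2: h [16B, align 1] → 18
within Block: height at 12
2 + 12 = 14

14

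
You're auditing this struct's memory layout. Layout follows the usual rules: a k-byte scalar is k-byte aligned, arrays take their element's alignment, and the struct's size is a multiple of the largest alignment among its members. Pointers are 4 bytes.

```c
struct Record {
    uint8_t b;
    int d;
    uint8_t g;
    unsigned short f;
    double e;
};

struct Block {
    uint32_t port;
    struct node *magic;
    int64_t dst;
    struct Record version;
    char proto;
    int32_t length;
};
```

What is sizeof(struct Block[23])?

1104

Record: @0: b [1B, align 1] → 1; +3 pad (align 4); @4: d [4B, align 4] → 8; @8: g [1B, align 1] → 9; +1 pad (align 2); @10: f [2B, align 2] → 12; +4 pad (align 8); @16: e [8B, align 8] → 24; size 24, align 8
@0: port [4B, align 4] → 4
@4: magic [4B, align 4] → 8
@8: dst [8B, align 8] → 16
@16: version [24B, align 8] → 40
@40: proto [1B, align 1] → 41
+3 pad (align 4)
@44: length [4B, align 4] → 48
size 48, align 8
array of 23: 23 × 48 = 1104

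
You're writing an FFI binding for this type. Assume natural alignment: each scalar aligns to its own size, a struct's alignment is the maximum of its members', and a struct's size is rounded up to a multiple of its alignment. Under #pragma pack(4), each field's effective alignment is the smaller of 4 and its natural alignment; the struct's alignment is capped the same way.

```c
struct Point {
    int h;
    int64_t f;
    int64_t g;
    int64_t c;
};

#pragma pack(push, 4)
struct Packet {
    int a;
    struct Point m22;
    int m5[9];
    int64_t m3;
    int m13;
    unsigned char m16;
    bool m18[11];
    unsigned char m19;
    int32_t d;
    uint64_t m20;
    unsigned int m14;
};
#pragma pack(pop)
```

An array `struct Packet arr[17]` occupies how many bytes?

1972

Point: @0: h [4B, align 4] → 4; +4 pad (align 8); @8: f [8B, align 8] → 16; @16: g [8B, align 8] → 24; @24: c [8B, align 8] → 32; size 32, align 8
@0: a [4B, align 4] → 4
@4: m22 [32B, align 4] → 36
@36: m5 [36B, align 4] → 72
@72: m3 [8B, align 4] → 80
@80: m13 [4B, align 4] → 84
@84: m16 [1B, align 1] → 85
@85: m18 [11B, align 1] → 96
@96: m19 [1B, align 1] → 97
+3 pad (align 4)
@100: d [4B, align 4] → 104
@104: m20 [8B, align 4] → 112
@112: m14 [4B, align 4] → 116
size 116, align 4
array of 17: 17 × 116 = 1972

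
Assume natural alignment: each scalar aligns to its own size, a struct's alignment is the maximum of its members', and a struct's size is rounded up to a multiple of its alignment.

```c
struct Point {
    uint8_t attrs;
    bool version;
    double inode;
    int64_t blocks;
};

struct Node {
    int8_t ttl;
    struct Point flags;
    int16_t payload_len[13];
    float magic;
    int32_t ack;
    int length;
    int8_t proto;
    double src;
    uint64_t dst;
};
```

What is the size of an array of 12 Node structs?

1152

Point: 0..1  attrs  (1B, 1-aligned); 1..2  version  (1B, 1-aligned); 2..8  -- padding (6B); 8..16  inode  (8B, 8-aligned); 16..24  blocks  (8B, 8-aligned); sizeof = 24, alignof = 8
0..1  ttl  (1B, 1-aligned)
1..8  -- padding (7B)
8..32  flags  (24B, 8-aligned)
32..58  payload_len  (26B, 2-aligned)
58..60  -- padding (2B)
60..64  magic  (4B, 4-aligned)
64..68  ack  (4B, 4-aligned)
68..72  length  (4B, 4-aligned)
72..73  proto  (1B, 1-aligned)
73..80  -- padding (7B)
80..88  src  (8B, 8-aligned)
88..96  dst  (8B, 8-aligned)
sizeof = 96, alignof = 8
array of 12: 12 × 96 = 1152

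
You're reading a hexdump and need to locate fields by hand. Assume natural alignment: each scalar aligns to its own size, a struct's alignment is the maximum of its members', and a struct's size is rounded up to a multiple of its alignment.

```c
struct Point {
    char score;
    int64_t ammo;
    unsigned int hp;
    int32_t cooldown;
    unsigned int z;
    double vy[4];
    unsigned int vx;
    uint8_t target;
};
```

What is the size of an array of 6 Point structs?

432

0..1  score  (1B, 1-aligned)
1..8  -- padding (7B)
8..16  ammo  (8B, 8-aligned)
16..20  hp  (4B, 4-aligned)
20..24  cooldown  (4B, 4-aligned)
24..28  z  (4B, 4-aligned)
28..32  -- padding (4B)
32..64  vy  (32B, 8-aligned)
64..68  vx  (4B, 4-aligned)
68..69  target  (1B, 1-aligned)
69..72  -- tail padding (3B)
sizeof = 72, alignof = 8
array of 6: 6 × 72 = 432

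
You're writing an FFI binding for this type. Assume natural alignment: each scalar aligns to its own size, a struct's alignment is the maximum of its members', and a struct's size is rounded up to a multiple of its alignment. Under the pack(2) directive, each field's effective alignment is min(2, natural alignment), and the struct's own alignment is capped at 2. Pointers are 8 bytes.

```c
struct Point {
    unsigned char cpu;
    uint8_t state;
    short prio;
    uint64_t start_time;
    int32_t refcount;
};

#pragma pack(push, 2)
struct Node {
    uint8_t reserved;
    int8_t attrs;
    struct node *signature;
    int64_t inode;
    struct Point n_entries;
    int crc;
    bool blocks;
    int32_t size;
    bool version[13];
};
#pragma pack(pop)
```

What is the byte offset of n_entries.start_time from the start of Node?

Point: cpu at 0 (size 1, align 1) → ends 1; state at 1 (size 1, align 1) → ends 2; prio at 2 (size 2, align 2) → ends 4; pad 4 to align 8 for start_time; start_time at 8 (size 8, align 8) → ends 16; refcount at 16 (size 4, align 4) → ends 20; tail pad 4 to reach multiple of 8; total 24 bytes, alignment 8
reserved at 0 (size 1, align 1) → ends 1
attrs at 1 (size 1, align 1) → ends 2
signature at 2 (size 8, align 2) → ends 10
inode at 10 (size 8, align 2) → ends 18
n_entries at 18 (size 24, align 2) → ends 42
within Point: start_time at 8
18 + 8 = 26

26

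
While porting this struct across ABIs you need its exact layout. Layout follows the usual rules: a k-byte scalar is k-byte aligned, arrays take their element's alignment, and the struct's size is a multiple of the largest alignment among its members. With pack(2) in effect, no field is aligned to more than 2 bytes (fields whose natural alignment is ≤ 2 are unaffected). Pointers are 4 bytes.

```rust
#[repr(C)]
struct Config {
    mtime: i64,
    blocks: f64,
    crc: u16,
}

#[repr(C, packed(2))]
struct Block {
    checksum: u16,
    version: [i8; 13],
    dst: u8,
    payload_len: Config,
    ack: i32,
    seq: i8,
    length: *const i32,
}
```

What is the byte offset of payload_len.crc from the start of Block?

Config: @0: mtime [8B, align 8] → 8; @8: blocks [8B, align 8] → 16; @16: crc [2B, align 2] → 18; +6 tail pad (align 8); size 24, align 8
@0: checksum [2B, align 2] → 2
@2: version [13B, align 1] → 15
@15: dst [1B, align 1] → 16
@16: payload_len [24B, align 2] → 40
within Config: crc at 16
16 + 16 = 32

32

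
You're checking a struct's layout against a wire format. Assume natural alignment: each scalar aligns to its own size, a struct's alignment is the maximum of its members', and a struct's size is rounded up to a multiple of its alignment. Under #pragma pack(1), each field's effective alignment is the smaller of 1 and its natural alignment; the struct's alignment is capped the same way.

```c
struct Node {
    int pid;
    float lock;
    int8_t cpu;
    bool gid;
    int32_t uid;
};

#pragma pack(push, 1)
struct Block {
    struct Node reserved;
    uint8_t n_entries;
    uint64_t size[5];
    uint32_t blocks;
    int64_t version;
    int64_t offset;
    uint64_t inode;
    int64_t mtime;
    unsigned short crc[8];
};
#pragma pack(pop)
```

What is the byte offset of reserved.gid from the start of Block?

Node: @0: pid [4B, align 4] → 4; @4: lock [4B, align 4] → 8; @8: cpu [1B, align 1] → 9; @9: gid [1B, align 1] → 10; +2 pad (align 4); @12: uid [4B, align 4] → 16; size 16, align 4
@0: reserved [16B, align 1] → 16
within Node: gid at 9
0 + 9 = 9

9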